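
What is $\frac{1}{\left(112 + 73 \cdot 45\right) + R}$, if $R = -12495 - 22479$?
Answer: $- \frac{1}{31577} \approx -3.1669 \cdot 10^{-5}$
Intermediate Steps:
$R = -34974$
$\frac{1}{\left(112 + 73 \cdot 45\right) + R} = \frac{1}{\left(112 + 73 \cdot 45\right) - 34974} = \frac{1}{\left(112 + 3285\right) - 34974} = \frac{1}{3397 - 34974} = \frac{1}{-31577} = - \frac{1}{31577}$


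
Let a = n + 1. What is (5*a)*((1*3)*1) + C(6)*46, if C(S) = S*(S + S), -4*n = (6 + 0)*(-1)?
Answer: 6699/2 ≈ 3349.5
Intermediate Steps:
n = 3/2 (n = -(6 + 0)*(-1)/4 = -3*(-1)/2 = -¼*(-6) = 3/2 ≈ 1.5000)
a = 5/2 (a = 3/2 + 1 = 5/2 ≈ 2.5000)
C(S) = 2*S² (C(S) = S*(2*S) = 2*S²)
(5*a)*((1*3)*1) + C(6)*46 = (5*(5/2))*((1*3)*1) + (2*6²)*46 = 25*(3*1)/2 + (2*36)*46 = (25/2)*3 + 72*46 = 75/2 + 3312 = 6699/2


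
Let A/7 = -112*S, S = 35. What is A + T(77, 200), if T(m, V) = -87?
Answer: -27527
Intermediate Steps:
A = -27440 (A = 7*(-112*35) = 7*(-3920) = -27440)
A + T(77, 200) = -27440 - 87 = -27527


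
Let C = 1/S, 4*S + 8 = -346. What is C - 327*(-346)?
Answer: 20026132/177 ≈ 1.1314e+5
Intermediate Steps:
S = -177/2 (S = -2 + (¼)*(-346) = -2 - 173/2 = -177/2 ≈ -88.500)
C = -2/177 (C = 1/(-177/2) = -2/177 ≈ -0.011299)
C - 327*(-346) = -2/177 - 327*(-346) = -2/177 + 113142 = 20026132/177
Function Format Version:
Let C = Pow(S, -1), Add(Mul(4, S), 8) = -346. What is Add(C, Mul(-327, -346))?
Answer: Rational(20026132, 177) ≈ 1.1314e+5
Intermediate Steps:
S = Rational(-177, 2) (S = Add(-2, Mul(Rational(1, 4), -346)) = Add(-2, Rational(-173, 2)) = Rational(-177, 2) ≈ -88.500)
C = Rational(-2, 177) (C = Pow(Rational(-177, 2), -1) = Rational(-2, 177) ≈ -0.011299)
Add(C, Mul(-327, -346)) = Add(Rational(-2, 177), Mul(-327, -346)) = Add(Rational(-2, 177), 113142) = Rational(20026132, 177)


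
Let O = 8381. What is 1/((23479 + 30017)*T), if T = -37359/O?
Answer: -8381/1998557064 ≈ -4.1935e-6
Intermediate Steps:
T = -37359/8381 ≈ -4.4576
1/((23479 + 30017)*T) = 1/((23479 + 30017)*(-37359/8381)) = -8381/37359/53496 = (1/53496)*(-8381/37359) = -8381/1998557064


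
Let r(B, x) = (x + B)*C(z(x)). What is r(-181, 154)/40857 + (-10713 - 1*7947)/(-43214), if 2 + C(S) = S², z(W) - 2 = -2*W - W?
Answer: -41020916604/294265733 ≈ -139.40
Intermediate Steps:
z(W) = 2 - 3*W (z(W) = 2 + (-2*W - W) = 2 - 3*W)
C(S) = -2 + S²
r(B, x) = (-2 + (2 - 3*x)²)*(B + x) (r(B, x) = (x + B)*(-2 + (2 - 3*x)²) = (B + x)*(-2 + (2 - 3*x)²) = (-2 + (2 - 3*x)²)*(B + x))
r(-181, 154)/40857 + (-10713 - 1*7947)/(-43214) = ((-2 + (-2 + 3*154)²)*(-181 + 154))/40857 + (-10713 - 1*7947)/(-43214) = ((-2 + (-2 + 462)²)*(-27))*(1/40857) + (-10713 - 7947)*(-1/43214) = ((-2 + 460²)*(-27))*(1/40857) - 18660*(-1/43214) = ((-2 + 211600)*(-27))*(1/40857) + 9330/21607 = (211598*(-27))*(1/40857) + 9330/21607 = -5713146*1/40857 + 9330/21607 = -1904382/13619 + 9330/21607 = -41020916604/294265733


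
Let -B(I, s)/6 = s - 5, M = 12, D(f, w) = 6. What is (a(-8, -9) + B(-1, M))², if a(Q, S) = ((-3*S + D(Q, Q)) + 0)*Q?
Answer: 93636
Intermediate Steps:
a(Q, S) = Q*(6 - 3*S) (a(Q, S) = ((-3*S + 6) + 0)*Q = ((6 - 3*S) + 0)*Q = (6 - 3*S)*Q = Q*(6 - 3*S))
B(I, s) = 30 - 6*s (B(I, s) = -6*(s - 5) = -6*(-5 + s) = 30 - 6*s)
(a(-8, -9) + B(-1, M))² = (3*(-8)*(2 - 1*(-9)) + (30 - 6*12))² = (3*(-8)*(2 + 9) + (30 - 72))² = (3*(-8)*11 - 42)² = (-264 - 42)² = (-306)² = 93636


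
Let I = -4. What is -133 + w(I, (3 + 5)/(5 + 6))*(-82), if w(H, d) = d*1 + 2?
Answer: -3923/11 ≈ -356.64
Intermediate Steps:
w(H, d) = 2 + d (w(H, d) = d + 2 = 2 + d)
-133 + w(I, (3 + 5)/(5 + 6))*(-82) = -133 + (2 + (3 + 5)/(5 + 6))*(-82) = -133 + (2 + 8/11)*(-82) = -133 + (30/11)*(-82) = -133 - 2460/11 = -3923/11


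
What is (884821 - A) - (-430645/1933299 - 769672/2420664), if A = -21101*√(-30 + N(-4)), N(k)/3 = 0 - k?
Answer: 172535307763846261/194994470439 + 63303*I*√2 ≈ 8.8482e+5 + 89524.0*I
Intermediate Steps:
N(k) = -3*k (N(k) = 3*(0 - k) = 3*(-k) = -3*k)
A = -63303*I*√2 (A = -21101*√(-30 - 3*(-4)) = -21101*√(-30 + 12) = -63303*I*√2 ≈ -89524.0*I)
(884821 - A) - (-430645/1933299 - 769672/2420664) = (884821 - (-63303)*I*√2) - (-430645/1933299 - 769672/2420664) = (884821 + 63303*I*√2) - (-430645*1/1933299 - 769672*1/2420664) = (884821 + 63303*I*√2) - (-430645/1933299 - 96209/302583) = (884821 + 63303*I*√2) - 1*(-105435539842/194994470439) = (884821 + 63303*I*√2) + 105435539842/194994470439 = 172535307763846261/194994470439 + 63303*I*√2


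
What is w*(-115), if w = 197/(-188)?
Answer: 22655/188 ≈ 120.51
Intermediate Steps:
w = -197/188 (w = 197*(-1/188) = -197/188 ≈ -1.0479)
w*(-115) = -197/188*(-115) = 22655/188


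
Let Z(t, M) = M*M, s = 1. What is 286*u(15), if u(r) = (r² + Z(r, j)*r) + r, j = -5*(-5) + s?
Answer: 2968680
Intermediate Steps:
j = 26 (j = -5*(-5) + 1 = 25 + 1 = 26)
Z(t, M) = M²
u(r) = r² + 677*r (u(r) = (r² + 26²*r) + r = (r² + 676*r) + r = r² + 677*r)
286*u(15) = 286*(15*(677 + 15)) = 286*(15*692) = 286*10380 = 2968680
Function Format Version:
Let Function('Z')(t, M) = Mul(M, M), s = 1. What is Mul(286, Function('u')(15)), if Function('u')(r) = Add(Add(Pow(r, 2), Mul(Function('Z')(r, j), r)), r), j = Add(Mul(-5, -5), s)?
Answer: 2968680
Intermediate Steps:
j = 26 (j = Add(Mul(-5, -5), 1) = Add(25, 1) = 26)
Function('Z')(t, M) = Pow(M, 2)
Function('u')(r) = Add(Pow(r, 2), Mul(677, r)) (Function('u')(r) = Add(Add(Pow(r, 2), Mul(Pow(26, 2), r)), r) = Add(Add(Pow(r, 2), Mul(676, r)), r) = Add(Pow(r, 2), Mul(677, r)))
Mul(286, Function('u')(15)) = Mul(286, Mul(15, Add(677, 15))) = Mul(286, Mul(15, 692)) = Mul(286, 10380) = 2968680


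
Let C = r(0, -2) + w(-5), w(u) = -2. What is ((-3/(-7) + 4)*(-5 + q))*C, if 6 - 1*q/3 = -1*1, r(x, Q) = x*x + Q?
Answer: -1984/7 ≈ -283.43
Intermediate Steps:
r(x, Q) = Q + x**2 (r(x, Q) = x**2 + Q = Q + x**2)
q = 21 (q = 18 - (-3) = 18 - 3*(-1) = 18 + 3 = 21)
C = -4 (C = (-2 + 0**2) - 2 = (-2 + 0) - 2 = -2 - 2 = -4)
((-3/(-7) + 4)*(-5 + q))*C = ((-3/(-7) + 4)*(-5 + 21))*(-4) = ((-3*(-1/7) + 4)*16)*(-4) = ((3/7 + 4)*16)*(-4) = ((31/7)*16)*(-4) = (496/7)*(-4) = -1984/7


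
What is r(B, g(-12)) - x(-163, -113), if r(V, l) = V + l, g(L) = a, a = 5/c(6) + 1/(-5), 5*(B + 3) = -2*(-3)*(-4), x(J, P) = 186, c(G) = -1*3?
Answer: -587/3 ≈ -195.67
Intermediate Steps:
c(G) = -3
B = -39/5 (B = -3 + (-2*(-3)*(-4))/5 = -3 + (6*(-4))/5 = -3 + (⅕)*(-24) = -3 - 24/5 = -39/5 ≈ -7.8000)
a = -28/15 (a = 5/(-3) + 1/(-5) = 5*(-⅓) + 1*(-⅕) = -5/3 - ⅕ = -28/15 ≈ -1.8667)
g(L) = -28/15
r(B, g(-12)) - x(-163, -113) = (-39/5 - 28/15) - 1*186 = -29/3 - 186 = -587/3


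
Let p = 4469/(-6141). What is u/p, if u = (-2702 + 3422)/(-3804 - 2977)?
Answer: 4421520/30304289 ≈ 0.14590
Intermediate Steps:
p = -4469/6141 (p = 4469*(-1/6141) = -4469/6141 ≈ -0.72773)
u = -720/6781 (u = 720/(-6781) = 720*(-1/6781) = -720/6781 ≈ -0.10618)
u/p = -720/(6781*(-4469/6141)) = -720/6781*(-6141/4469) = 4421520/30304289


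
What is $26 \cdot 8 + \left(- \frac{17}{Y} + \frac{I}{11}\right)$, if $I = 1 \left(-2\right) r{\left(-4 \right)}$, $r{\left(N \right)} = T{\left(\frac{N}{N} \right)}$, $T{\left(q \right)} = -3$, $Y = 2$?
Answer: $\frac{4401}{22} \approx 200.05$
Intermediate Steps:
$r{\left(N \right)} = -3$
$I = 6$ ($I = 1 \left(-2\right) \left(-3\right) = \left(-2\right) \left(-3\right) = 6$)
$26 \cdot 8 + \left(- \frac{17}{Y} + \frac{I}{11}\right) = 26 \cdot 8 + \left(- \frac{17}{2} + \frac{6}{11}\right) = 208 + \left(\left(-17\right) \frac{1}{2} + 6 \cdot \frac{1}{11}\right) = 208 + \left(- \frac{17}{2} + \frac{6}{11}\right) = 208 - \frac{175}{22} = \frac{4401}{22}$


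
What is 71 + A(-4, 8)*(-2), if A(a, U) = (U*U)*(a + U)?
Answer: -441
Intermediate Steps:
A(a, U) = U²*(U + a)
71 + A(-4, 8)*(-2) = 71 + (8²*(8 - 4))*(-2) = 71 + (64*4)*(-2) = 71 + 256*(-2) = 71 - 512 = -441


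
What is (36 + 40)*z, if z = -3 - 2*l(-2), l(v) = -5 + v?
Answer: 836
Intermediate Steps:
z = 11 (z = -3 - 2*(-5 - 2) = -3 - 2*(-7) = -3 + 14 = 11)
(36 + 40)*z = (36 + 40)*11 = 76*11 = 836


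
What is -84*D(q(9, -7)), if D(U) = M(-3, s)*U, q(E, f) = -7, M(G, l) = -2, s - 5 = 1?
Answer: -1176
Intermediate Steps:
s = 6 (s = 5 + 1 = 6)
D(U) = -2*U
-84*D(q(9, -7)) = -(-168)*(-7) = -84*14 = -1176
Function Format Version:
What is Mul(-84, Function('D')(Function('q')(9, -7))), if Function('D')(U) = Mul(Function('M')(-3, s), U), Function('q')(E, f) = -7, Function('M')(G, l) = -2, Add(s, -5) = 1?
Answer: -1176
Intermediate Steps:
s = 6 (s = Add(5, 1) = 6)
Function('D')(U) = Mul(-2, U)
Mul(-84, Function('D')(Function('q')(9, -7))) = Mul(-84, Mul(-2, -7)) = Mul(-84, 14) = -1176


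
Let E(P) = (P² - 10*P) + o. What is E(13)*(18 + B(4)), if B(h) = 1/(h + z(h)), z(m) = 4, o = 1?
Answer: 725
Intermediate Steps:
E(P) = 1 + P² - 10*P (E(P) = (P² - 10*P) + 1 = 1 + P² - 10*P)
B(h) = 1/(4 + h) (B(h) = 1/(h + 4) = 1/(4 + h))
E(13)*(18 + B(4)) = (1 + 13² - 10*13)*(18 + 1/(4 + 4)) = (1 + 169 - 130)*(18 + 1/8) = 40*(18 + ⅛) = 40*(145/8) = 725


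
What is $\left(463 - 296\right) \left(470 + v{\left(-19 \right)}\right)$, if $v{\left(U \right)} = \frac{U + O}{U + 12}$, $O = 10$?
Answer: $\frac{550933}{7} \approx 78705.0$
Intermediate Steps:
$v{\left(U \right)} = \frac{10 + U}{12 + U}$ ($v{\left(U \right)} = \frac{U + 10}{U + 12} = \frac{10 + U}{12 + U}$)
$\left(463 - 296\right) \left(470 + v{\left(-19 \right)}\right) = \left(463 - 296\right) \left(470 + \frac{10 - 19}{12 - 19}\right) = 167 \left(470 + \frac{1}{-7} \left(-9\right)\right) = 167 \left(470 - - \frac{9}{7}\right) = 167 \left(470 + \frac{9}{7}\right) = 167 \cdot \frac{3299}{7} = \frac{550933}{7}$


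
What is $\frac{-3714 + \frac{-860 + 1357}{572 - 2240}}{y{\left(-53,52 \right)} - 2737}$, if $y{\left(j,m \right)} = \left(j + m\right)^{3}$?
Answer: $\frac{6195449}{4566984} \approx 1.3566$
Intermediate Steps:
$\frac{-3714 + \frac{-860 + 1357}{572 - 2240}}{y{\left(-53,52 \right)} - 2737} = \frac{-3714 + \frac{-860 + 1357}{572 - 2240}}{\left(-53 + 52\right)^{3} - 2737} = \frac{-3714 + \frac{497}{-1668}}{\left(-1\right)^{3} - 2737} = \frac{-3714 + 497 \left(- \frac{1}{1668}\right)}{-1 - 2737} = \frac{-3714 - \frac{497}{1668}}{-2738} = \left(- \frac{6195449}{1668}\right) \left(- \frac{1}{2738}\right) = \frac{6195449}{4566984}$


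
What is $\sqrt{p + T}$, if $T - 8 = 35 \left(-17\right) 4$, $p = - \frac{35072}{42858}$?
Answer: $\frac{2 i \sqrt{30266750561}}{7143} \approx 48.712 i$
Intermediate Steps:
$p = - \frac{17536}{21429}$ ($p = \left(-35072\right) \frac{1}{42858} = - \frac{17536}{21429} \approx -0.81833$)
$T = -2372$ ($T = 8 + 35 \left(-17\right) 4 = 8 - 2380 = -2372$)
$\sqrt{p + T} = \sqrt{- \frac{17536}{21429} - 2372} = \sqrt{- \frac{50847124}{21429}} = \frac{2 i \sqrt{30266750561}}{7143}$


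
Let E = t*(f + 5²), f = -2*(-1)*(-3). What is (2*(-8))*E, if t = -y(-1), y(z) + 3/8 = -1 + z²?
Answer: -114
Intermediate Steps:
y(z) = -11/8 + z² (y(z) = -3/8 + (-1 + z²) = -11/8 + z²)
t = 3/8 (t = -(-11/8 + (-1)²) = -(-11/8 + 1) = -1*(-3/8) = 3/8 ≈ 0.37500)
f = -6 (f = 2*(-3) = -6)
E = 57/8 (E = 3*(-6 + 5²)/8 = 3*(-6 + 25)/8 = (3/8)*19 = 57/8 ≈ 7.1250)
(2*(-8))*E = (2*(-8))*(57/8) = -16*57/8 = -114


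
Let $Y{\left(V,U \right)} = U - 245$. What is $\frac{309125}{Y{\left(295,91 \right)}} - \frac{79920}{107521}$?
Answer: $- \frac{33249736805}{16558234} \approx -2008.0$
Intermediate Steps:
$Y{\left(V,U \right)} = -245 + U$ ($Y{\left(V,U \right)} = U - 245 = -245 + U$)
$\frac{309125}{Y{\left(295,91 \right)}} - \frac{79920}{107521} = \frac{309125}{-245 + 91} - \frac{79920}{107521} = \frac{309125}{-154} - \frac{79920}{107521} = 309125 \left(- \frac{1}{154}\right) - \frac{79920}{107521} = - \frac{309125}{154} - \frac{79920}{107521} = - \frac{33249736805}{16558234}$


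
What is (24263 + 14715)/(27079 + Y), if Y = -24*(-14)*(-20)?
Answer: 38978/20359 ≈ 1.9145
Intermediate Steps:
Y = -6720 (Y = 336*(-20) = -6720)
(24263 + 14715)/(27079 + Y) = (24263 + 14715)/(27079 - 6720) = 38978/20359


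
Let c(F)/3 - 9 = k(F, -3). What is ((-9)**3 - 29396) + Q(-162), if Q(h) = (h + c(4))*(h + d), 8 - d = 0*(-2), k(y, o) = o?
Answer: -7949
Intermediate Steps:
c(F) = 18 (c(F) = 27 + 3*(-3) = 27 - 9 = 18)
d = 8 (d = 8 - 0*(-2) = 8 - 1*0 = 8 + 0 = 8)
Q(h) = (8 + h)*(18 + h) (Q(h) = (h + 18)*(h + 8) = (18 + h)*(8 + h) = (8 + h)*(18 + h))
((-9)**3 - 29396) + Q(-162) = ((-9)**3 - 29396) + (144 + (-162)**2 + 26*(-162)) = (-729 - 29396) + (144 + 26244 - 4212) = -30125 + 22176 = -7949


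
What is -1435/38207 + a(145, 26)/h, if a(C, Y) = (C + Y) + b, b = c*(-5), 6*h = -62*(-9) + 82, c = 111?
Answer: -694901/191035 ≈ -3.6376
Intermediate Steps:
h = 320/3 (h = (-62*(-9) + 82)/6 = (558 + 82)/6 = (⅙)*640 = 320/3 ≈ 106.67)
b = -555 (b = 111*(-5) = -555)
a(C, Y) = -555 + C + Y (a(C, Y) = (C + Y) - 555 = -555 + C + Y)
-1435/38207 + a(145, 26)/h = -1435/38207 + (-555 + 145 + 26)/(320/3) = -1435*1/38207 - 384*3/320 = -1435/38207 - 18/5 = -694901/191035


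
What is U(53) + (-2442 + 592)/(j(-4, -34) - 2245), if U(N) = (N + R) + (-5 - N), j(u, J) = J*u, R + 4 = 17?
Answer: 506/57 ≈ 8.8772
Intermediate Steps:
R = 13 (R = -4 + 17 = 13)
U(N) = 8 (U(N) = (N + 13) + (-5 - N) = (13 + N) + (-5 - N) = 8)
U(53) + (-2442 + 592)/(j(-4, -34) - 2245) = 8 + (-2442 + 592)/(-34*(-4) - 2245) = 8 - 1850/(136 - 2245) = 8 - 1850/(-2109) = 8 - 1850*(-1/2109) = 8 + 50/57 = 506/57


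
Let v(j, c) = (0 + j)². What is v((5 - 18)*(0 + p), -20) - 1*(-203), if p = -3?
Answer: 1724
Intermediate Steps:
v(j, c) = j²
v((5 - 18)*(0 + p), -20) - 1*(-203) = ((5 - 18)*(0 - 3))² - 1*(-203) = (-13*(-3))² + 203 = 39² + 203 = 1521 + 203 = 1724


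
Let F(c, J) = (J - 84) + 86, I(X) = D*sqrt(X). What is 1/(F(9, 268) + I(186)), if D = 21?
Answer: -5/169 + 7*sqrt(186)/3042 ≈ 0.0017973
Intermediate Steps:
I(X) = 21*sqrt(X)
F(c, J) = 2 + J (F(c, J) = (-84 + J) + 86 = 2 + J)
1/(F(9, 268) + I(186)) = 1/((2 + 268) + 21*sqrt(186)) = 1/(270 + 21*sqrt(186))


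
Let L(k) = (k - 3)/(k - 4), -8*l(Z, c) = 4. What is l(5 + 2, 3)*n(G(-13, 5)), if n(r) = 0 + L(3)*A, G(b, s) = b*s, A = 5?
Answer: 0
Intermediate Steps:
l(Z, c) = -½ (l(Z, c) = -⅛*4 = -½)
L(k) = (-3 + k)/(-4 + k)
n(r) = 0 (n(r) = 0 + ((-3 + 3)/(-4 + 3))*5 = 0 + (0/(-1))*5 = 0 - 1*0*5 = 0 + 0*5 = 0 + 0 = 0)
l(5 + 2, 3)*n(G(-13, 5)) = -½*0 = 0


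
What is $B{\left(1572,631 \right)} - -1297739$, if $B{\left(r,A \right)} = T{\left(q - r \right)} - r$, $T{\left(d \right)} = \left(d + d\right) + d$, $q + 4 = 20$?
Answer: $1291499$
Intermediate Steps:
$q = 16$ ($q = -4 + 20 = 16$)
$T{\left(d \right)} = 3 d$ ($T{\left(d \right)} = 2 d + d = 3 d$)
$B{\left(r,A \right)} = 48 - 4 r$ ($B{\left(r,A \right)} = 3 \left(16 - r\right) - r = \left(48 - 3 r\right) - r = 48 - 4 r$)
$B{\left(1572,631 \right)} - -1297739 = \left(48 - 6288\right) - -1297739 = \left(48 - 6288\right) + 1297739 = -6240 + 1297739 = 1291499$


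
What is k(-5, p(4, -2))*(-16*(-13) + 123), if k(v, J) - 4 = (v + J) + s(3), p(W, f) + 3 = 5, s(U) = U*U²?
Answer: 9268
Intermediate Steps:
s(U) = U³
p(W, f) = 2 (p(W, f) = -3 + 5 = 2)
k(v, J) = 31 + J + v (k(v, J) = 4 + ((v + J) + 3³) = 4 + ((J + v) + 27) = 4 + (27 + J + v) = 31 + J + v)
k(-5, p(4, -2))*(-16*(-13) + 123) = (31 + 2 - 5)*(-16*(-13) + 123) = 28*(208 + 123) = 28*331 = 9268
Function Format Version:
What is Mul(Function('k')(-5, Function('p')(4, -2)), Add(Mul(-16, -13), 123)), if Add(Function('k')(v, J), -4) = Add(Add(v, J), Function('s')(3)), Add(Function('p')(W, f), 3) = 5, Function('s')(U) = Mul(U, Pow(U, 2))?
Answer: 9268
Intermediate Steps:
Function('s')(U) = Pow(U, 3)
Function('p')(W, f) = 2 (Function('p')(W, f) = Add(-3, 5) = 2)
Function('k')(v, J) = Add(31, J, v) (Function('k')(v, J) = Add(4, Add(Add(v, J), Pow(3, 3))) = Add(4, Add(Add(J, v), 27)) = Add(4, Add(27, J, v)) = Add(31, J, v))
Mul(Function('k')(-5, Function('p')(4, -2)), Add(Mul(-16, -13), 123)) = Mul(Add(31, 2, -5), Add(Mul(-16, -13), 123)) = Mul(28, Add(208, 123)) = Mul(28, 331) = 9268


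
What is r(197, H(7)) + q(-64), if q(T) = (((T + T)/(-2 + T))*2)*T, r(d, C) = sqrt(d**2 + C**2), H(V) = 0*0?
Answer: -1691/33 ≈ -51.242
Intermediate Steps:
H(V) = 0
r(d, C) = sqrt(C**2 + d**2)
q(T) = 4*T**2/(-2 + T) (q(T) = (((2*T)/(-2 + T))*2)*T = ((2*T/(-2 + T))*2)*T = (4*T/(-2 + T))*T = 4*T**2/(-2 + T))
r(197, H(7)) + q(-64) = sqrt(0**2 + 197**2) + 4*(-64)**2/(-2 - 64) = sqrt(0 + 38809) + 4*4096/(-66) = sqrt(38809) + 4*4096*(-1/66) = 197 - 8192/33 = -1691/33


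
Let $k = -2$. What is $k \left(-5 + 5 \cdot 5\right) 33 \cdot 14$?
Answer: $-18480$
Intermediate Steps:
$k \left(-5 + 5 \cdot 5\right) 33 \cdot 14 = - 2 \left(-5 + 5 \cdot 5\right) 33 \cdot 14 = - 2 \left(-5 + 25\right) 33 \cdot 14 = \left(-2\right) 20 \cdot 33 \cdot 14 = \left(-40\right) 33 \cdot 14 = \left(-1320\right) 14 = -18480$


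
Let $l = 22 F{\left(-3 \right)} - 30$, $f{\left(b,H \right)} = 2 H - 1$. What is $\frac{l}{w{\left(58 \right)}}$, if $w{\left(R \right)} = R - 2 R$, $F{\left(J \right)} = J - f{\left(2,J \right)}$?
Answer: $-1$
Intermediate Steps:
$f{\left(b,H \right)} = -1 + 2 H$
$F{\left(J \right)} = 1 - J$ ($F{\left(J \right)} = J - \left(-1 + 2 J\right) = 1 - J$)
$w{\left(R \right)} = - R$
$l = 58$ ($l = 22 \left(1 - -3\right) - 30 = 22 \left(1 + 3\right) - 30 = 22 \cdot 4 - 30 = 88 - 30 = 58$)
$\frac{l}{w{\left(58 \right)}} = \frac{58}{\left(-1\right) 58} = \frac{58}{-58} = 58 \left(- \frac{1}{58}\right) = -1$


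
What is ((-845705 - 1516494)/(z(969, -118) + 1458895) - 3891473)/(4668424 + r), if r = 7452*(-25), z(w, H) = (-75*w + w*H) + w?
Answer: -2476626047915/2852529043514 ≈ -0.86822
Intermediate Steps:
z(w, H) = -74*w + H*w (z(w, H) = (-75*w + H*w) + w = -74*w + H*w)
r = -186300
((-845705 - 1516494)/(z(969, -118) + 1458895) - 3891473)/(4668424 + r) = ((-845705 - 1516494)/(969*(-74 - 118) + 1458895) - 3891473)/(4668424 - 186300) = (-2362199/(969*(-192) + 1458895) - 3891473)/4482124 = (-2362199/(-186048 + 1458895) - 3891473)*(1/4482124) = (-2362199/1272847 - 3891473)*(1/4482124) = -4953252095830/1272847*1/4482124 = -2476626047915/2852529043514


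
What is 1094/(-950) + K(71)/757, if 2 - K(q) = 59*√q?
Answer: -413129/359575 - 59*√71/757 ≈ -1.8057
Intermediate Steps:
K(q) = 2 - 59*√q
1094/(-950) + K(71)/757 = 1094/(-950) + (2 - 59*√71)/757 = 1094*(-1/950) + (2 - 59*√71)*(1/757) = -547/475 + (2/757 - 59*√71/757) = -413129/359575 - 59*√71/757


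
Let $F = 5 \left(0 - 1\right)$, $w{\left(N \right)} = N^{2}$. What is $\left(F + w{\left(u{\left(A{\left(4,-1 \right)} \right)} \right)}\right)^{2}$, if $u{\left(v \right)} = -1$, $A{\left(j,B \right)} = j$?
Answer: $16$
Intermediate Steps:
$F = -5$ ($F = 5 \left(-1\right) = -5$)
$\left(F + w{\left(u{\left(A{\left(4,-1 \right)} \right)} \right)}\right)^{2} = \left(-5 + \left(-1\right)^{2}\right)^{2} = \left(-5 + 1\right)^{2} = \left(-4\right)^{2} = 16$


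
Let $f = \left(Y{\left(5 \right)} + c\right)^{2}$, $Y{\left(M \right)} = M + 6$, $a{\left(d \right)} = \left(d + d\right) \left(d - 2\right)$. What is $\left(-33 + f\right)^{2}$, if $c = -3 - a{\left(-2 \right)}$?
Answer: $961$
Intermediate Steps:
$a{\left(d \right)} = 2 d \left(-2 + d\right)$
$c = -19$ ($c = -3 - 2 \left(-2\right) \left(-2 - 2\right) = -3 - 2 \left(-2\right) \left(-4\right) = -3 - 16 = -19$)
$Y{\left(M \right)} = 6 + M$
$f = 64$ ($f = \left(\left(6 + 5\right) - 19\right)^{2} = \left(11 - 19\right)^{2} = \left(-8\right)^{2} = 64$)
$\left(-33 + f\right)^{2} = \left(-33 + 64\right)^{2} = 31^{2} = 961$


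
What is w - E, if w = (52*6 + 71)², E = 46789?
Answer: 99900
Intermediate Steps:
w = 146689 (w = (312 + 71)² = 383² = 146689)
w - E = 146689 - 1*46789 = 146689 - 46789 = 99900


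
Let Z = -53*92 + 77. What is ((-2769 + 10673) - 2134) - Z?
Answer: 10569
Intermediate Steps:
Z = -4799 (Z = -4876 + 77 = -4799)
((-2769 + 10673) - 2134) - Z = ((-2769 + 10673) - 2134) - 1*(-4799) = (7904 - 2134) + 4799 = 5770 + 4799 = 10569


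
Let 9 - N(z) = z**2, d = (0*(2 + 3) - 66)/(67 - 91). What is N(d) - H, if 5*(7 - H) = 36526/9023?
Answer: -490117/103120 ≈ -4.7529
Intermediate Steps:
H = 39897/6445 (H = 7 - 36526/(5*9023) = 7 - 1/5*5218/1289 = 7 - 5218/6445 = 39897/6445 ≈ 6.1904)
d = 11/4 (d = (0*5 - 66)/(-24) = (0 - 66)*(-1/24) = -66*(-1/24) = 11/4 ≈ 2.7500)
N(z) = 9 - z**2
N(d) - H = (9 - (11/4)**2) - 1*39897/6445 = (9 - 1*121/16) - 39897/6445 = (9 - 121/16) - 39897/6445 = 23/16 - 39897/6445 = -490117/103120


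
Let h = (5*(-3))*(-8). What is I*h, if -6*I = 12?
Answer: -240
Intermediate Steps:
h = 120 (h = -15*(-8) = 120)
I = -2 (I = -⅙*12 = -2)
I*h = -2*120 = -240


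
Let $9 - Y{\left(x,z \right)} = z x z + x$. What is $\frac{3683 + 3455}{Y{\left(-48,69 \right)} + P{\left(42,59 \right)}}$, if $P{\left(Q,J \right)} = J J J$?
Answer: $\frac{3569}{216982} \approx 0.016448$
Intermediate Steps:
$Y{\left(x,z \right)} = 9 - x - x z^{2}$ ($Y{\left(x,z \right)} = 9 - \left(z x z + x\right) = 9 - \left(x z z + x\right) = 9 - \left(x z^{2} + x\right) = 9 - \left(x + x z^{2}\right) = 9 - x - x z^{2}$)
$P{\left(Q,J \right)} = J^{3}$ ($P{\left(Q,J \right)} = J^{2} J = J^{3}$)
$\frac{3683 + 3455}{Y{\left(-48,69 \right)} + P{\left(42,59 \right)}} = \frac{3683 + 3455}{\left(9 - -48 - - 48 \cdot 69^{2}\right) + 59^{3}} = \frac{7138}{\left(9 + 48 - \left(-48\right) 4761\right) + 205379} = \frac{7138}{\left(9 + 48 + 228528\right) + 205379} = \frac{7138}{228585 + 205379} = \frac{7138}{433964} = 7138 \cdot \frac{1}{433964} = \frac{3569}{216982}$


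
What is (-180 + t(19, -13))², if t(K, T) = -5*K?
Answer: 75625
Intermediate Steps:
(-180 + t(19, -13))² = (-180 - 5*19)² = (-180 - 95)² = (-275)² = 75625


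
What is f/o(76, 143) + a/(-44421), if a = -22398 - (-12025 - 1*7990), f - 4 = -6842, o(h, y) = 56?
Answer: -151808675/1243788 ≈ -122.05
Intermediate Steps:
f = -6838 (f = 4 - 6842 = -6838)
a = -2383 (a = -22398 - (-12025 - 7990) = -22398 - 1*(-20015) = -22398 + 20015 = -2383)
f/o(76, 143) + a/(-44421) = -6838/56 - 2383/(-44421) = -6838*1/56 - 2383*(-1/44421) = -3419/28 + 2383/44421 = -151808675/1243788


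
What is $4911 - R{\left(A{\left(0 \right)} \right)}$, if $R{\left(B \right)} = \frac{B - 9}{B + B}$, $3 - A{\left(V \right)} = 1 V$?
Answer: $4912$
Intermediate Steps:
$A{\left(V \right)} = 3 - V$ ($A{\left(V \right)} = 3 - 1 V = 3 - V$)
$R{\left(B \right)} = \frac{-9 + B}{2 B}$
$4911 - R{\left(A{\left(0 \right)} \right)} = 4911 - \frac{-9 + \left(3 - 0\right)}{2 \left(3 - 0\right)} = 4911 - \frac{-9 + \left(3 + 0\right)}{2 \left(3 + 0\right)} = 4911 - \frac{-9 + 3}{2 \cdot 3} = 4911 - \frac{1}{2} \cdot \frac{1}{3} \left(-6\right) = 4911 - -1 = 4911 + 1 = 4912$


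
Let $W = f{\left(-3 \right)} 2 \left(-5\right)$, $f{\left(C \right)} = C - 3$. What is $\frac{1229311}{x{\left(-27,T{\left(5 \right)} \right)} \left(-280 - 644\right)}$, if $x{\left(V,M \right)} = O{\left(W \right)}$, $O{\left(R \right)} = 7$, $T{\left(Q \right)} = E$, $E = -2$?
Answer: $- \frac{1229311}{6468} \approx -190.06$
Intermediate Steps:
$T{\left(Q \right)} = -2$
$f{\left(C \right)} = -3 + C$ ($f{\left(C \right)} = C - 3 = -3 + C$)
$W = 60$ ($W = \left(-3 - 3\right) 2 \left(-5\right) = \left(-6\right) 2 \left(-5\right) = \left(-12\right) \left(-5\right) = 60$)
$x{\left(V,M \right)} = 7$
$\frac{1229311}{x{\left(-27,T{\left(5 \right)} \right)} \left(-280 - 644\right)} = \frac{1229311}{7 \left(-280 - 644\right)} = \frac{1229311}{7 \left(-924\right)} = \frac{1229311}{-6468} = 1229311 \left(- \frac{1}{6468}\right) = - \frac{1229311}{6468}$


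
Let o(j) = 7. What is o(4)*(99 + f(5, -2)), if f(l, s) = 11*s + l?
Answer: 574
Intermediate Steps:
f(l, s) = l + 11*s
o(4)*(99 + f(5, -2)) = 7*(99 + (5 + 11*(-2))) = 7*(99 + (5 - 22)) = 7*(99 - 17) = 7*82 = 574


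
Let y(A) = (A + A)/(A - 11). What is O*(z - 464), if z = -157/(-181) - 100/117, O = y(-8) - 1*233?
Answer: 43341864049/402363 ≈ 1.0772e+5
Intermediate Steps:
y(A) = 2*A/(-11 + A) (y(A) = (2*A)/(-11 + A) = 2*A/(-11 + A))
O = -4411/19 (O = 2*(-8)/(-11 - 8) - 1*233 = 2*(-8)/(-19) - 233 = 2*(-8)*(-1/19) - 233 = 16/19 - 233 = -4411/19 ≈ -232.16)
z = 269/21177 (z = -157*(-1/181) - 100*1/117 = 157/181 - 100/117 = 269/21177 ≈ 0.012702)
O*(z - 464) = -4411*(269/21177 - 464)/19 = -4411/19*(-9825859/21177) = 43341864049/402363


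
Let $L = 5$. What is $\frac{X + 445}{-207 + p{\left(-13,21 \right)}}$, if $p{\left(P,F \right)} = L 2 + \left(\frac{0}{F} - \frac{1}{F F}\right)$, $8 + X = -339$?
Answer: $- \frac{21609}{43439} \approx -0.49746$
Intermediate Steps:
$X = -347$ ($X = -8 - 339 = -347$)
$p{\left(P,F \right)} = 10 - \frac{1}{F^{2}}$ ($p{\left(P,F \right)} = 5 \cdot 2 + \left(\frac{0}{F} - \frac{1}{F F}\right) = 10 - \frac{1}{F^{2}}$)
$\frac{X + 445}{-207 + p{\left(-13,21 \right)}} = \frac{-347 + 445}{-207 + \left(10 - \frac{1}{441}\right)} = \frac{98}{-207 + \left(10 - \frac{1}{441}\right)} = \frac{98}{-207 + \frac{4409}{441}} = \frac{98}{- \frac{86878}{441}} = 98 \left(- \frac{441}{86878}\right) = - \frac{21609}{43439}$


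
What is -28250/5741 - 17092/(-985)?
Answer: 70298922/5654885 ≈ 12.432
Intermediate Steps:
-28250/5741 - 17092/(-985) = -28250*1/5741 - 17092*(-1/985) = -28250/5741 + 17092/985 = 70298922/5654885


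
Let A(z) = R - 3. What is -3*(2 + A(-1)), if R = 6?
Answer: -15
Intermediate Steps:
A(z) = 3 (A(z) = 6 - 3 = 3)
-3*(2 + A(-1)) = -3*(2 + 3) = -3*5 = -15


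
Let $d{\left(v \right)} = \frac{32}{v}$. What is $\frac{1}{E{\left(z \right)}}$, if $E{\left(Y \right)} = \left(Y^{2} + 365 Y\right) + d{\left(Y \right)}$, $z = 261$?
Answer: $\frac{261}{42643778} \approx 6.1205 \cdot 10^{-6}$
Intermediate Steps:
$E{\left(Y \right)} = Y^{2} + \frac{32}{Y} + 365 Y$ ($E{\left(Y \right)} = \left(Y^{2} + 365 Y\right) + \frac{32}{Y} = Y^{2} + \frac{32}{Y} + 365 Y$)
$\frac{1}{E{\left(z \right)}} = \frac{1}{\frac{1}{261} \left(32 + 261^{2} \left(365 + 261\right)\right)} = \frac{1}{\frac{1}{261} \left(32 + 68121 \cdot 626\right)} = \frac{1}{\frac{1}{261} \left(32 + 42643746\right)} = \frac{1}{\frac{1}{261} \cdot 42643778} = \frac{1}{\frac{42643778}{261}} = \frac{261}{42643778}$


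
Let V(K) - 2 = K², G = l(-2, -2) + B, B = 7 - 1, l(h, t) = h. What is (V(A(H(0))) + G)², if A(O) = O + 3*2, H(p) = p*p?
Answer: 1764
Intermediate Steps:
H(p) = p²
B = 6
A(O) = 6 + O (A(O) = O + 6 = 6 + O)
G = 4 (G = -2 + 6 = 4)
V(K) = 2 + K²
(V(A(H(0))) + G)² = ((2 + (6 + 0²)²) + 4)² = ((2 + (6 + 0)²) + 4)² = ((2 + 6²) + 4)² = ((2 + 36) + 4)² = (38 + 4)² = 42² = 1764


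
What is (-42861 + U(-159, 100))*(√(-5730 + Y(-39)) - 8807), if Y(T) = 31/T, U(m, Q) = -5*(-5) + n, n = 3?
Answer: 377230231 - 42833*I*√8716539/39 ≈ 3.7723e+8 - 3.2425e+6*I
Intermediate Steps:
U(m, Q) = 28 (U(m, Q) = -5*(-5) + 3 = 25 + 3 = 28)
(-42861 + U(-159, 100))*(√(-5730 + Y(-39)) - 8807) = (-42861 + 28)*(√(-5730 + 31/(-39)) - 8807) = -42833*(√(-5730 + 31*(-1/39)) - 8807) = -42833*(√(-5730 - 31/39) - 8807) = -42833*(√(-223501/39) - 8807) = -42833*(I*√8716539/39 - 8807) = -42833*(-8807 + I*√8716539/39) = 377230231 - 42833*I*√8716539/39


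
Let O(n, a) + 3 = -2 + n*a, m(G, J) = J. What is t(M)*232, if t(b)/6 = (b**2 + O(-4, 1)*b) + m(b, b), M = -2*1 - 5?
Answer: 146160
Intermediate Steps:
M = -7 (M = -2 - 5 = -7)
O(n, a) = -5 + a*n (O(n, a) = -3 + (-2 + n*a) = -3 + (-2 + a*n) = -5 + a*n)
t(b) = -48*b + 6*b**2 (t(b) = 6*((b**2 + (-5 + 1*(-4))*b) + b) = 6*((b**2 + (-5 - 4)*b) + b) = 6*((b**2 - 9*b) + b) = 6*(b**2 - 8*b) = -48*b + 6*b**2)
t(M)*232 = (6*(-7)*(-8 - 7))*232 = (6*(-7)*(-15))*232 = 630*232 = 146160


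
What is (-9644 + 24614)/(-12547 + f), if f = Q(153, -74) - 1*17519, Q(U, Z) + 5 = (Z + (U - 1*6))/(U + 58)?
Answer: -1579335/3172454 ≈ -0.49783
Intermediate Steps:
Q(U, Z) = -5 + (-6 + U + Z)/(58 + U) (Q(U, Z) = -5 + (Z + (U - 1*6))/(U + 58) = -5 + (Z + (U - 6))/(58 + U) = -5 + (Z + (-6 + U))/(58 + U) = -5 + (-6 + U + Z)/(58 + U))
f = -3697491/211 (f = (-296 - 74 - 4*153)/(58 + 153) - 1*17519 = (-296 - 74 - 612)/211 - 17519 = (1/211)*(-982) - 17519 = -982/211 - 17519 = -3697491/211 ≈ -17524.)
(-9644 + 24614)/(-12547 + f) = (-9644 + 24614)/(-12547 - 3697491/211) = 14970/(-6344908/211) = 14970*(-211/6344908) = -1579335/3172454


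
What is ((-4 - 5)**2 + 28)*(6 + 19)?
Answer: 2725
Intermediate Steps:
((-4 - 5)**2 + 28)*(6 + 19) = ((-9)**2 + 28)*25 = (81 + 28)*25 = 109*25 = 2725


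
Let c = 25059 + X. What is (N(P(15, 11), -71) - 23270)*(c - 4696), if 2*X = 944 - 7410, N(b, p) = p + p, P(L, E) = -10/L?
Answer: -401047560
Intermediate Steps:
N(b, p) = 2*p
X = -3233 (X = (944 - 7410)/2 = (1/2)*(-6466) = -3233)
c = 21826 (c = 25059 - 3233 = 21826)
(N(P(15, 11), -71) - 23270)*(c - 4696) = (2*(-71) - 23270)*(21826 - 4696) = (-142 - 23270)*17130 = -23412*17130 = -401047560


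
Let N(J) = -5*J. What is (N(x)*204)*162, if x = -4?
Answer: 660960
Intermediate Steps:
(N(x)*204)*162 = (-5*(-4)*204)*162 = (20*204)*162 = 4080*162 = 660960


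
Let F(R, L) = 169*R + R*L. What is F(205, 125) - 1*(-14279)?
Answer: 74549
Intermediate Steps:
F(R, L) = 169*R + L*R
F(205, 125) - 1*(-14279) = 205*(169 + 125) - 1*(-14279) = 205*294 + 14279 = 60270 + 14279 = 74549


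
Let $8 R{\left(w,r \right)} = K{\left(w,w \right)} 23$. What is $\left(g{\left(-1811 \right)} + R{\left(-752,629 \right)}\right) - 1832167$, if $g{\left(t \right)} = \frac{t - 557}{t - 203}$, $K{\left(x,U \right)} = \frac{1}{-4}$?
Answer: $- \frac{59039734681}{32224} \approx -1.8322 \cdot 10^{6}$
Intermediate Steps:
$K{\left(x,U \right)} = - \frac{1}{4}$
$g{\left(t \right)} = \frac{-557 + t}{-203 + t}$
$R{\left(w,r \right)} = - \frac{23}{32}$ ($R{\left(w,r \right)} = \frac{\left(- \frac{1}{4}\right) 23}{8} = \frac{1}{8} \left(- \frac{23}{4}\right) = - \frac{23}{32}$)
$\left(g{\left(-1811 \right)} + R{\left(-752,629 \right)}\right) - 1832167 = \left(\frac{-557 - 1811}{-203 - 1811} - \frac{23}{32}\right) - 1832167 = \left(\frac{1}{-2014} \left(-2368\right) - \frac{23}{32}\right) - 1832167 = \left(\left(- \frac{1}{2014}\right) \left(-2368\right) - \frac{23}{32}\right) - 1832167 = \left(\frac{1184}{1007} - \frac{23}{32}\right) - 1832167 = \frac{14727}{32224} - 1832167 = - \frac{59039734681}{32224}$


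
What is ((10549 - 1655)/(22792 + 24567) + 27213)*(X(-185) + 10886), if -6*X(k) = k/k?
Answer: 84177277113715/284154 ≈ 2.9624e+8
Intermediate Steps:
X(k) = -1/6 (X(k) = -k/(6*k) = -1/6*1 = -1/6)
((10549 - 1655)/(22792 + 24567) + 27213)*(X(-185) + 10886) = ((10549 - 1655)/(22792 + 24567) + 27213)*(-1/6 + 10886) = (8894/47359 + 27213)*(65315/6) = (1288789361/47359)*(65315/6) = 84177277113715/284154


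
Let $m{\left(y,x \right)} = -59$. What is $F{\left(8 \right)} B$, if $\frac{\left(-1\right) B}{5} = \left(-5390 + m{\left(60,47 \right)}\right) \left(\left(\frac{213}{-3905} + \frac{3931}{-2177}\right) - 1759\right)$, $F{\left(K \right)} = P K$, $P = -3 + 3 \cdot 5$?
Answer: $- \frac{110289469329504}{23947} \approx -4.6056 \cdot 10^{9}$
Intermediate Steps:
$P = 12$ ($P = -3 + 15 = 12$)
$F{\left(K \right)} = 12 K$
$B = - \frac{1148848638849}{23947}$ ($B = - 5 \left(-5390 - 59\right) \left(\left(\frac{213}{-3905} + \frac{3931}{-2177}\right) - 1759\right) = - 5 \left(- 5449 \left(\left(213 \left(- \frac{1}{3905}\right) + 3931 \left(- \frac{1}{2177}\right)\right) - 1759\right)\right) = - 5 \left(- 5449 \left(\left(- \frac{3}{55} - \frac{3931}{2177}\right) - 1759\right)\right) = - 5 \left(- 5449 \left(- \frac{222736}{119735} - 1759\right)\right) = - 5 \left(\left(-5449\right) \left(- \frac{210836601}{119735}\right)\right) = \left(-5\right) \frac{1148848638849}{119735} = - \frac{1148848638849}{23947} \approx -4.7975 \cdot 10^{7}$)
$F{\left(8 \right)} B = 12 \cdot 8 \left(- \frac{1148848638849}{23947}\right) = 96 \left(- \frac{1148848638849}{23947}\right) = - \frac{110289469329504}{23947}$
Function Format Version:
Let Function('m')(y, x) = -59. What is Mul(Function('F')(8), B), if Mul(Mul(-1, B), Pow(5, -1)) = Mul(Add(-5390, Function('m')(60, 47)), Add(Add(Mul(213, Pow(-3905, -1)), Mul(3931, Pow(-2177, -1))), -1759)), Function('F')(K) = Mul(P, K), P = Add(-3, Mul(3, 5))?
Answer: Rational(-110289469329504, 23947) ≈ -4.6056e+9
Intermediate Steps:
P = 12 (P = Add(-3, 15) = 12)
Function('F')(K) = Mul(12, K)
B = Rational(-1148848638849, 23947) (B = Mul(-5, Mul(Add(-5390, -59), Add(Add(Mul(213, Pow(-3905, -1)), Mul(3931, Pow(-2177, -1))), -1759))) = Mul(-5, Mul(-5449, Add(Add(Mul(213, Rational(-1, 3905)), Mul(3931, Rational(-1, 2177))), -1759))) = Mul(-5, Mul(-5449, Add(Add(Rational(-3, 55), Rational(-3931, 2177)), -1759))) = Mul(-5, Mul(-5449, Add(Rational(-222736, 119735), -1759))) = Mul(-5, Mul(-5449, Rational(-210836601, 119735))) = Mul(-5, Rational(1148848638849, 119735)) = Rational(-1148848638849, 23947) ≈ -4.7975e+7)
Mul(Function('F')(8), B) = Mul(Mul(12, 8), Rational(-1148848638849, 23947)) = Mul(96, Rational(-1148848638849, 23947)) = Rational(-110289469329504, 23947)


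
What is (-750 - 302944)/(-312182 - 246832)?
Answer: 151847/279507 ≈ 0.54327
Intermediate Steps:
(-750 - 302944)/(-312182 - 246832) = -303694/(-559014) = -303694*(-1/559014) = 151847/279507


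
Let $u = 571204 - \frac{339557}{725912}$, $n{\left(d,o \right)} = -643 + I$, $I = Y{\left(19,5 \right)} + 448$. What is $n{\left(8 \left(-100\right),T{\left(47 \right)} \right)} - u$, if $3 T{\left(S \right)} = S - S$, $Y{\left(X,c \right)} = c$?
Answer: $- \frac{414781421771}{725912} \approx -5.7139 \cdot 10^{5}$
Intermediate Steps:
$I = 453$ ($I = 5 + 448 = 453$)
$T{\left(S \right)} = 0$ ($T{\left(S \right)} = \frac{S - S}{3} = \frac{1}{3} \cdot 0 = 0$)
$n{\left(d,o \right)} = -190$ ($n{\left(d,o \right)} = -643 + 453 = -190$)
$u = \frac{414643498491}{725912}$ ($u = 571204 - \frac{339557}{725912} = \frac{414643498491}{725912} \approx 5.712 \cdot 10^{5}$)
$n{\left(8 \left(-100\right),T{\left(47 \right)} \right)} - u = -190 - \frac{414643498491}{725912} = - \frac{414781421771}{725912}$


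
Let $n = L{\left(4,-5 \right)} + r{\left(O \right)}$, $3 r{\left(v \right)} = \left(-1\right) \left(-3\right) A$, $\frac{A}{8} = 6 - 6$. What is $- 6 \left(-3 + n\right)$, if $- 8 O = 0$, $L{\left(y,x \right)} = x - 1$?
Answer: $54$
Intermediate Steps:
$L{\left(y,x \right)} = -1 + x$ ($L{\left(y,x \right)} = x - 1 = -1 + x$)
$A = 0$ ($A = 8 \left(6 - 6\right) = 8 \cdot 0 = 0$)
$O = 0$ ($O = \left(- \frac{1}{8}\right) 0 = 0$)
$r{\left(v \right)} = 0$ ($r{\left(v \right)} = \frac{\left(-1\right) \left(-3\right) 0}{3} = \frac{3 \cdot 0}{3} = \frac{1}{3} \cdot 0 = 0$)
$n = -6$ ($n = \left(-1 - 5\right) + 0 = -6 + 0 = -6$)
$- 6 \left(-3 + n\right) = - 6 \left(-3 - 6\right) = \left(-6\right) \left(-9\right) = 54$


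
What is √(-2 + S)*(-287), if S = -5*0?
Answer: -287*I*√2 ≈ -405.88*I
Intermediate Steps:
S = 0
√(-2 + S)*(-287) = √(-2 + 0)*(-287) = √(-2)*(-287) = (I*√2)*(-287) = -287*I*√2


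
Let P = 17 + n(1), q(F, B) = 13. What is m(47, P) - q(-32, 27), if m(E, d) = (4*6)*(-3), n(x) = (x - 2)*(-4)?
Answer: -85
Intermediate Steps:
n(x) = 8 - 4*x (n(x) = (-2 + x)*(-4) = 8 - 4*x)
P = 21 (P = 17 + (8 - 4*1) = 17 + (8 - 4) = 17 + 4 = 21)
m(E, d) = -72 (m(E, d) = 24*(-3) = -72)
m(47, P) - q(-32, 27) = -72 - 1*13 = -72 - 13 = -85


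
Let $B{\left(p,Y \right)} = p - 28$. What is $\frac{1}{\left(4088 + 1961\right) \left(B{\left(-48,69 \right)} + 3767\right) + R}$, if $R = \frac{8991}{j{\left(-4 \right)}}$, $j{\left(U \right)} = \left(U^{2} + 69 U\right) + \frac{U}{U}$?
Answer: $\frac{7}{156287770} \approx 4.4789 \cdot 10^{-8}$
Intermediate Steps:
$B{\left(p,Y \right)} = -28 + p$ ($B{\left(p,Y \right)} = p - 28 = -28 + p$)
$j{\left(U \right)} = 1 + U^{2} + 69 U$ ($j{\left(U \right)} = \left(U^{2} + 69 U\right) + 1 = 1 + U^{2} + 69 U$)
$R = - \frac{243}{7}$ ($R = \frac{8991}{1 + \left(-4\right)^{2} + 69 \left(-4\right)} = \frac{8991}{1 + 16 - 276} = \frac{8991}{-259} = 8991 \left(- \frac{1}{259}\right) = - \frac{243}{7} \approx -34.714$)
$\frac{1}{\left(4088 + 1961\right) \left(B{\left(-48,69 \right)} + 3767\right) + R} = \frac{1}{\left(4088 + 1961\right) \left(\left(-28 - 48\right) + 3767\right) - \frac{243}{7}} = \frac{1}{6049 \left(-76 + 3767\right) - \frac{243}{7}} = \frac{1}{6049 \cdot 3691 - \frac{243}{7}} = \frac{1}{22326859 - \frac{243}{7}} = \frac{1}{\frac{156287770}{7}} = \frac{7}{156287770}$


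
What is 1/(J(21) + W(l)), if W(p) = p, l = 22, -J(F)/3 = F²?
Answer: -1/1301 ≈ -0.00076864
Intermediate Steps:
J(F) = -3*F²
1/(J(21) + W(l)) = 1/(-3*21² + 22) = 1/(-3*441 + 22) = 1/(-1323 + 22) = 1/(-1301) = -1/1301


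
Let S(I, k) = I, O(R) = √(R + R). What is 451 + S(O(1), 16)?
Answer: 451 + √2 ≈ 452.41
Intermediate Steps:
O(R) = √2*√R (O(R) = √(2*R) = √2*√R)
451 + S(O(1), 16) = 451 + √2*√1 = 451 + √2*1 = 451 + √2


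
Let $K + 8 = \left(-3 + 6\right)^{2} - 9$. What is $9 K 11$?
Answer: $-792$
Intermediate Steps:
$K = -8$ ($K = -8 + \left(\left(-3 + 6\right)^{2} - 9\right) = -8 - \left(9 - 3^{2}\right) = -8 + \left(9 - 9\right) = -8 + 0 = -8$)
$9 K 11 = 9 \left(-8\right) 11 = \left(-72\right) 11 = -792$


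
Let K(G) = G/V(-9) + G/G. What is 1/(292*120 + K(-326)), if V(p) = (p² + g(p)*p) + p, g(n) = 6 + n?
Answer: 99/3468733 ≈ 2.8541e-5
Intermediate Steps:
V(p) = p + p² + p*(6 + p) (V(p) = (p² + (6 + p)*p) + p = (p² + p*(6 + p)) + p = p + p² + p*(6 + p))
K(G) = 1 + G/99 (K(G) = G/((-9*(7 + 2*(-9)))) + G/G = G/((-9*(7 - 18))) + 1 = G/((-9*(-11))) + 1 = G/99 + 1 = 1 + G/99)
1/(292*120 + K(-326)) = 1/(292*120 + (1 + (1/99)*(-326))) = 1/(35040 + (1 - 326/99)) = 1/(35040 - 227/99) = 1/(3468733/99) = 99/3468733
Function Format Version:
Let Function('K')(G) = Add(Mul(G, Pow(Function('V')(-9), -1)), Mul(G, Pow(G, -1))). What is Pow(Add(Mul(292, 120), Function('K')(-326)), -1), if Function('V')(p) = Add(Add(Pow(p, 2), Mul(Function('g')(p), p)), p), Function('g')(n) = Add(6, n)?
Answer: Rational(99, 3468733) ≈ 2.8541e-5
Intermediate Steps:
Function('V')(p) = Add(p, Pow(p, 2), Mul(p, Add(6, p))) (Function('V')(p) = Add(Add(Pow(p, 2), Mul(Add(6, p), p)), p) = Add(Add(Pow(p, 2), Mul(p, Add(6, p))), p) = Add(p, Pow(p, 2), Mul(p, Add(6, p))))
Function('K')(G) = Add(1, Mul(Rational(1, 99), G)) (Function('K')(G) = Add(Mul(G, Pow(Mul(-9, Add(7, Mul(2, -9))), -1)), Mul(G, Pow(G, -1))) = Add(Mul(G, Pow(Mul(-9, Add(7, -18)), -1)), 1) = Add(Mul(G, Pow(Mul(-9, -11), -1)), 1) = Add(Mul(G, Pow(99, -1)), 1) = Add(Mul(G, Rational(1, 99)), 1) = Add(Mul(Rational(1, 99), G), 1) = Add(1, Mul(Rational(1, 99), G)))
Pow(Add(Mul(292, 120), Function('K')(-326)), -1) = Pow(Add(Mul(292, 120), Add(1, Mul(Rational(1, 99), -326))), -1) = Pow(Add(35040, Add(1, Rational(-326, 99))), -1) = Pow(Add(35040, Rational(-227, 99)), -1) = Pow(Rational(3468733, 99), -1) = Rational(99, 3468733)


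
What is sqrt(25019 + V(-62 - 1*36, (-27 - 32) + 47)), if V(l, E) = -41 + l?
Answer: 4*sqrt(1555) ≈ 157.73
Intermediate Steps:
sqrt(25019 + V(-62 - 1*36, (-27 - 32) + 47)) = sqrt(25019 + (-41 + (-62 - 1*36))) = sqrt(25019 + (-41 + (-62 - 36))) = sqrt(25019 + (-41 - 98)) = sqrt(25019 - 139) = sqrt(24880) = 4*sqrt(1555)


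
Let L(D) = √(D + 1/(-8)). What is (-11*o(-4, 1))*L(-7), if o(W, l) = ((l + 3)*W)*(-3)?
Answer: -132*I*√114 ≈ -1409.4*I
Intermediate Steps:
L(D) = √(-⅛ + D) (L(D) = √(D - ⅛) = √(-⅛ + D))
o(W, l) = -3*W*(3 + l) (o(W, l) = ((3 + l)*W)*(-3) = (W*(3 + l))*(-3) = -3*W*(3 + l))
(-11*o(-4, 1))*L(-7) = (-(-33)*(-4)*(3 + 1))*(√(-2 + 16*(-7))/4) = (-(-33)*(-4)*4)*(√(-2 - 112)/4) = (-11*48)*(√(-114)/4) = -132*I*√114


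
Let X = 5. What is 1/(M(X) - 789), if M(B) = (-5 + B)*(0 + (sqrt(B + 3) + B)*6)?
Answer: -1/789 ≈ -0.0012674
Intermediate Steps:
M(B) = (-5 + B)*(6*B + 6*sqrt(3 + B)) (M(B) = (-5 + B)*(0 + (sqrt(3 + B) + B)*6) = (-5 + B)*(0 + (B + sqrt(3 + B))*6) = (-5 + B)*(0 + (6*B + 6*sqrt(3 + B))) = (-5 + B)*(6*B + 6*sqrt(3 + B)))
1/(M(X) - 789) = 1/((-30*5 - 30*sqrt(3 + 5) + 6*5**2 + 6*5*sqrt(3 + 5)) - 789) = 1/((-150 - 60*sqrt(2) + 6*25 + 6*5*sqrt(8)) - 789) = 1/((-150 - 60*sqrt(2) + 150 + 6*5*(2*sqrt(2))) - 789) = 1/((-150 - 60*sqrt(2) + 150 + 60*sqrt(2)) - 789) = 1/(0 - 789) = 1/(-789) = -1/789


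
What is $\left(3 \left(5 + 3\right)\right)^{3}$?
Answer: $13824$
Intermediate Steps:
$\left(3 \left(5 + 3\right)\right)^{3} = \left(3 \cdot 8\right)^{3} = 24^{3} = 13824$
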